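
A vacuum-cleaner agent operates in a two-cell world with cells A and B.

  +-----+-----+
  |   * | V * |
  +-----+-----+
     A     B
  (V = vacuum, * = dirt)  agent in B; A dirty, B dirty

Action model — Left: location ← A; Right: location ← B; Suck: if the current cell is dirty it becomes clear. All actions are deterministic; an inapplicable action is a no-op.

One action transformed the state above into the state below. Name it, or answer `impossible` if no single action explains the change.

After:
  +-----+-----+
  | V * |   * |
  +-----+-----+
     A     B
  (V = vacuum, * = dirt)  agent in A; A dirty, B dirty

try  Left: (A; A:dirty, B:dirty)  ← match
try Right: (B; A:dirty, B:dirty)
try  Suck: (B; A:dirty, B:clear)

Left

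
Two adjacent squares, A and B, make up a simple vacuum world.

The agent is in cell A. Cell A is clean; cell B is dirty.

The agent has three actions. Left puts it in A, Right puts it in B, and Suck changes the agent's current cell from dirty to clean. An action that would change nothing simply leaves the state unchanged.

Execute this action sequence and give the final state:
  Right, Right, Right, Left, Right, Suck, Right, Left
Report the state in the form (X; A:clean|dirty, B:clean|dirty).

step 1/8 (Right): (B; A:clean, B:dirty)
step 2/8 (Right): (B; A:clean, B:dirty)
step 3/8 (Right): (B; A:clean, B:dirty)
step 4/8 (Left): (A; A:clean, B:dirty)
step 5/8 (Right): (B; A:clean, B:dirty)
step 6/8 (Suck): (B; A:clean, B:clean)
step 7/8 (Right): (B; A:clean, B:clean)
step 8/8 (Left): (A; A:clean, B:clean)

(A; A:clean, B:clean)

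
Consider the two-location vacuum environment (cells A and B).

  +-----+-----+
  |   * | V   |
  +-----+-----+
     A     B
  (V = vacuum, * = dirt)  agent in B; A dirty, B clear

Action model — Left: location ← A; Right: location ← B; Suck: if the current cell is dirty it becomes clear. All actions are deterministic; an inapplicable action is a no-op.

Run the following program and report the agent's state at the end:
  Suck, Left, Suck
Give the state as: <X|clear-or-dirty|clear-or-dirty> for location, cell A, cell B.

t=1 Suck ⇒ <B|dirty|clear>
t=2 Left ⇒ <A|dirty|clear>
t=3 Suck ⇒ <A|clear|clear>

<A|clear|clear>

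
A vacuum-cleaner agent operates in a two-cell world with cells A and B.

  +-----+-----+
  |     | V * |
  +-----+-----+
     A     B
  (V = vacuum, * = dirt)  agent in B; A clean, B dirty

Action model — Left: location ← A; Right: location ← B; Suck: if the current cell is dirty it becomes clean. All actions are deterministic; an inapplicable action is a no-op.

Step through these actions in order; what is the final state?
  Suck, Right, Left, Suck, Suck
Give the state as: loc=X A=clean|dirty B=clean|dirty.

loc=A A=clean B=clean

[1] after Suck: loc=B A=clean B=clean
[2] after Right: loc=B A=clean B=clean
[3] after Left: loc=A A=clean B=clean
[4] after Suck: loc=A A=clean B=clean
[5] after Suck: loc=A A=clean B=clean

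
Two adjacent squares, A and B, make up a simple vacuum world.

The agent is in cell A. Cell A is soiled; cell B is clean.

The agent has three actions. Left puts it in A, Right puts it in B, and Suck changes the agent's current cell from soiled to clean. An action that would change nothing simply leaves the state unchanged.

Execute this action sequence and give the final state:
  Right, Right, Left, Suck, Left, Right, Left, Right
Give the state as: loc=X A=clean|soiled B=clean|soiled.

loc=B A=clean B=clean

1) do Right; now loc=B A=soiled B=clean
2) do Right; now loc=B A=soiled B=clean
3) do Left; now loc=A A=soiled B=clean
4) do Suck; now loc=A A=clean B=clean
5) do Left; now loc=A A=clean B=clean
6) do Right; now loc=B A=clean B=clean
7) do Left; now loc=A A=clean B=clean
8) do Right; now loc=B A=clean B=clean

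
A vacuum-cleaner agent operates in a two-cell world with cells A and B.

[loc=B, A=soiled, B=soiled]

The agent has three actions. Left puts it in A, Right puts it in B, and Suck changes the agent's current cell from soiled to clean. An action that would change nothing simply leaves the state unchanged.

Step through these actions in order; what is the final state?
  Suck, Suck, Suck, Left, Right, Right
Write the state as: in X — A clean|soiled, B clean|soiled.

in B — A soiled, B clean

1. Suck → in B — A soiled, B clean
2. Suck → in B — A soiled, B clean
3. Suck → in B — A soiled, B clean
4. Left → in A — A soiled, B clean
5. Right → in B — A soiled, B clean
6. Right → in B — A soiled, B clean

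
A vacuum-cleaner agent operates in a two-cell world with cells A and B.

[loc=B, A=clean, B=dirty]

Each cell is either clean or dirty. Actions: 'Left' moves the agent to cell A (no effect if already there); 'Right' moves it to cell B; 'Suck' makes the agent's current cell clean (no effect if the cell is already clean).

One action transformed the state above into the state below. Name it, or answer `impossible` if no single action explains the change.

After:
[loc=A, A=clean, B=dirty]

Left

try  Left: <A|clean|dirty>  ← match
try Right: <B|clean|dirty>
try  Suck: <B|clean|clean>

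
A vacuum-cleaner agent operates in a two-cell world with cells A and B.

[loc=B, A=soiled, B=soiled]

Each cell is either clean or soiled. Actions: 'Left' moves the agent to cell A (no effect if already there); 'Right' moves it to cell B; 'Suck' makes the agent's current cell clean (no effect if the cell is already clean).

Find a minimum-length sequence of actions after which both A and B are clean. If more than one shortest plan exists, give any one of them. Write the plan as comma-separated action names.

1) do Suck; now <B|soiled|clean>
2) do Left; now <A|soiled|clean>
3) do Suck; now <A|clean|clean>
min 3: Suck B + move + Suck A

Suck, Left, Suck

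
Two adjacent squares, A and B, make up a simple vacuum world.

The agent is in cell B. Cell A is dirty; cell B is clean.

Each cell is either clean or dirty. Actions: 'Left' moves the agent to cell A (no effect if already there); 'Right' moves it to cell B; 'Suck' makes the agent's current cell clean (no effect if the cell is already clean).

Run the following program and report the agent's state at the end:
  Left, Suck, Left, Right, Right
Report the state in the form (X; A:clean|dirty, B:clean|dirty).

(B; A:clean, B:clean)

Left (#1): (A; A:dirty, B:clean)
Suck (#2): (A; A:clean, B:clean)
Left (#3): (A; A:clean, B:clean)
Right (#4): (B; A:clean, B:clean)
Right (#5): (B; A:clean, B:clean)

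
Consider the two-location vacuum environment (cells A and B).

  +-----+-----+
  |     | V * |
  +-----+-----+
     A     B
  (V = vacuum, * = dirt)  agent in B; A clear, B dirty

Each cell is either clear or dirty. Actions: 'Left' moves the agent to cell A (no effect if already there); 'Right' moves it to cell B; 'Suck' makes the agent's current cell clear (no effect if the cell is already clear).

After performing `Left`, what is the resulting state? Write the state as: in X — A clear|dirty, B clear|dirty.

in A — A clear, B dirty

start: in B — A clear, B dirty
[1] after Left: in A — A clear, B dirty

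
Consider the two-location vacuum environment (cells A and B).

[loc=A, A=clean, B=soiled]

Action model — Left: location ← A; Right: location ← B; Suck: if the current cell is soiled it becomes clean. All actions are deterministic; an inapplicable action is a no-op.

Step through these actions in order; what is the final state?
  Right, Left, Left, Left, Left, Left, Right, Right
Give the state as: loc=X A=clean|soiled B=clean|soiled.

1) do Right; now loc=B A=clean B=soiled
2) do Left; now loc=A A=clean B=soiled
3) do Left; now loc=A A=clean B=soiled
4) do Left; now loc=A A=clean B=soiled
5) do Left; now loc=A A=clean B=soiled
6) do Left; now loc=A A=clean B=soiled
7) do Right; now loc=B A=clean B=soiled
8) do Right; now loc=B A=clean B=soiled

loc=B A=clean B=soiled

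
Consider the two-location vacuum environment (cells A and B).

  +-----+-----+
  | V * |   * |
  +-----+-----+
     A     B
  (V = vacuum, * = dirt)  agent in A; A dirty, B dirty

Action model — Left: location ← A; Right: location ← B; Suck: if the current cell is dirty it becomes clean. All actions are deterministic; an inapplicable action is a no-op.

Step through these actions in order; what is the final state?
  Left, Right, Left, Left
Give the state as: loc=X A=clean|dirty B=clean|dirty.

loc=A A=dirty B=dirty

t=1 Left ⇒ loc=A A=dirty B=dirty
t=2 Right ⇒ loc=B A=dirty B=dirty
t=3 Left ⇒ loc=A A=dirty B=dirty
t=4 Left ⇒ loc=A A=dirty B=dirty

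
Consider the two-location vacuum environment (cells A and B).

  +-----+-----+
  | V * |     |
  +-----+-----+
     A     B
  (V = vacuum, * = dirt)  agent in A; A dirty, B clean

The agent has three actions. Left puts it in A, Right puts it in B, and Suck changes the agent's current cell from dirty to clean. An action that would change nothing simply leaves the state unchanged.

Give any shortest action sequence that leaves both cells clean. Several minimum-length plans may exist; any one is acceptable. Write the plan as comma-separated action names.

Suck

1) do Suck; now in A — A clean, B clean
min 1: A is dirty, one Suck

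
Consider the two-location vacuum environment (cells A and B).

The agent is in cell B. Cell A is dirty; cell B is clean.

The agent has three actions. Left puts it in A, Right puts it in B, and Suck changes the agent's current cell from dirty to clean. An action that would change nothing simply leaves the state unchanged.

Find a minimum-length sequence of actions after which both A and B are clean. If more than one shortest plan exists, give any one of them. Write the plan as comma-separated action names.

Left, Suck

t=1 Left ⇒ <A|dirty|clean>
t=2 Suck ⇒ <A|clean|clean>
min 2: go A then Suck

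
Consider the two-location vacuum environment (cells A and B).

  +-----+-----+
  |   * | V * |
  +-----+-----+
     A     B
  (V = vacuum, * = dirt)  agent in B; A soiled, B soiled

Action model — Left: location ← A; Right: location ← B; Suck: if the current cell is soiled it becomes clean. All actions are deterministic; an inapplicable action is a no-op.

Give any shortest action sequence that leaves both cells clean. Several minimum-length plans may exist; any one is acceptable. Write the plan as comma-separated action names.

step 1/3 (Suck): (B; A:soiled, B:clean)
step 2/3 (Left): (A; A:soiled, B:clean)
step 3/3 (Suck): (A; A:clean, B:clean)
min 3: Suck B + move + Suck A

Suck, Left, Suck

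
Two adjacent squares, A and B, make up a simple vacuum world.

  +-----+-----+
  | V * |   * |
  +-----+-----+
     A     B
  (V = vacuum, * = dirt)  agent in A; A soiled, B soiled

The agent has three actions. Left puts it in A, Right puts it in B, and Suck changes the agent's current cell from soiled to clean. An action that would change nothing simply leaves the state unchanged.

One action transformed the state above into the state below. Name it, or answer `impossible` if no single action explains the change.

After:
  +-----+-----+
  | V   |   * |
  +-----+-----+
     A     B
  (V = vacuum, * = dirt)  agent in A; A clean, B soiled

try  Left: loc=A A=soiled B=soiled
try Right: loc=B A=soiled B=soiled
try  Suck: loc=A A=clean B=soiled  ← match

Suck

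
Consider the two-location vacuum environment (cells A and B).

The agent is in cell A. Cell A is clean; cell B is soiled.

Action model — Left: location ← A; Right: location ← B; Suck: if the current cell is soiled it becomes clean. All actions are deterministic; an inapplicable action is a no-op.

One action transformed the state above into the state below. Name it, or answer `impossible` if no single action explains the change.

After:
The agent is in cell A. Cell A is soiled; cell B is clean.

impossible

try  Left: <A|clean|soiled>
try Right: <B|clean|soiled>
try  Suck: <A|clean|soiled>
no single action produces the after-state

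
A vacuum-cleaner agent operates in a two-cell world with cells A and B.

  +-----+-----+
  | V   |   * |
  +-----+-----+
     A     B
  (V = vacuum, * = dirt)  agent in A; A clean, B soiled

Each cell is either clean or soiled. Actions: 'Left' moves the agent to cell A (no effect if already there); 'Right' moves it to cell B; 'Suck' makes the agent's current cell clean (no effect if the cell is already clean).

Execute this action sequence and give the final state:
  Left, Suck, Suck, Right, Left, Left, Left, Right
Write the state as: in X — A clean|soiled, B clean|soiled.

Left (#1): in A — A clean, B soiled
Suck (#2): in A — A clean, B soiled
Suck (#3): in A — A clean, B soiled
Right (#4): in B — A clean, B soiled
Left (#5): in A — A clean, B soiled
Left (#6): in A — A clean, B soiled
Left (#7): in A — A clean, B soiled
Right (#8): in B — A clean, B soiled

in B — A clean, B soiled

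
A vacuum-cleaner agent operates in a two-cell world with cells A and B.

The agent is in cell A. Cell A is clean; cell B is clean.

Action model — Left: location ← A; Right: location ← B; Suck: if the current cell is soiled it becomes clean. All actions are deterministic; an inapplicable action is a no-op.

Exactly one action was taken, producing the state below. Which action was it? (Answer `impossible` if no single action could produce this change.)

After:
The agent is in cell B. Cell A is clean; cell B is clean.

try  Left: in A — A clean, B clean
try Right: in B — A clean, B clean  ← match
try  Suck: in A — A clean, B clean

Right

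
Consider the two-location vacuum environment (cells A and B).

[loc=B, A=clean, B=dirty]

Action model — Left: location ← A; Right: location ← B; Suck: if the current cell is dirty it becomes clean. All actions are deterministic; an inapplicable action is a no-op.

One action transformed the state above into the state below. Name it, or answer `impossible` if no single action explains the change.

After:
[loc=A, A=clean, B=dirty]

Left

try  Left: <A|clean|dirty>  ← match
try Right: <B|clean|dirty>
try  Suck: <B|clean|clean>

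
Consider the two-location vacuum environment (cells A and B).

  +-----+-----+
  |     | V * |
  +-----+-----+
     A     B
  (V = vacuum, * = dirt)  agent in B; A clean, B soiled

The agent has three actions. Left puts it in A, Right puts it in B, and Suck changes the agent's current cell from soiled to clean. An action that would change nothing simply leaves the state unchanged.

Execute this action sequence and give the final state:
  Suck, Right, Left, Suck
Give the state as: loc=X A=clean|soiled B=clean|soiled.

loc=A A=clean B=clean

1) do Suck; now loc=B A=clean B=clean
2) do Right; now loc=B A=clean B=clean
3) do Left; now loc=A A=clean B=clean
4) do Suck; now loc=A A=clean B=clean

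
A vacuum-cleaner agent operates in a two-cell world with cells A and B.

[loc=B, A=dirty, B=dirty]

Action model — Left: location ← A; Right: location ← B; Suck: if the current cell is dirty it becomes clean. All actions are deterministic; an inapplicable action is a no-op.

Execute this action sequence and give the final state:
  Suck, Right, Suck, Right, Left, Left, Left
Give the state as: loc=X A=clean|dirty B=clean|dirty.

loc=A A=dirty B=clean

Suck (#1): loc=B A=dirty B=clean
Right (#2): loc=B A=dirty B=clean
Suck (#3): loc=B A=dirty B=clean
Right (#4): loc=B A=dirty B=clean
Left (#5): loc=A A=dirty B=clean
Left (#6): loc=A A=dirty B=clean
Left (#7): loc=A A=dirty B=clean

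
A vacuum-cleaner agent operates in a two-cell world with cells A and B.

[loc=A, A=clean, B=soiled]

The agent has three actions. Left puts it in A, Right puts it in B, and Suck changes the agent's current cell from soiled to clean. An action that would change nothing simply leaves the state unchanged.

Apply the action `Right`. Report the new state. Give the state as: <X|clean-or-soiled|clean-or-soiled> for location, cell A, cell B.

start: <A|clean|soiled>
step 1/1 (Right): <B|clean|soiled>

<B|clean|soiled>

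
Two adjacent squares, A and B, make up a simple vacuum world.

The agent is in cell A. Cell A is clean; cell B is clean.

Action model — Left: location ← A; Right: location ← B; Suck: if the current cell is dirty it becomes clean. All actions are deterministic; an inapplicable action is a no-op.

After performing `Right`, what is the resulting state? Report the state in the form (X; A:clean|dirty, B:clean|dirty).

start: (A; A:clean, B:clean)
1. Right → (B; A:clean, B:clean)

(B; A:clean, B:clean)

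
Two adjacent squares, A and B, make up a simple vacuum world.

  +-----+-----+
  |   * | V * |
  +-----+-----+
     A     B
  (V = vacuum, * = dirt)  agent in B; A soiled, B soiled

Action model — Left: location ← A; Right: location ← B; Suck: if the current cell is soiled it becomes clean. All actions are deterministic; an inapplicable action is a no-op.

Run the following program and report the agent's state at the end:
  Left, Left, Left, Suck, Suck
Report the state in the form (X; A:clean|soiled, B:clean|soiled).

step 1/5 (Left): (A; A:soiled, B:soiled)
step 2/5 (Left): (A; A:soiled, B:soiled)
step 3/5 (Left): (A; A:soiled, B:soiled)
step 4/5 (Suck): (A; A:clean, B:soiled)
step 5/5 (Suck): (A; A:clean, B:soiled)

(A; A:clean, B:soiled)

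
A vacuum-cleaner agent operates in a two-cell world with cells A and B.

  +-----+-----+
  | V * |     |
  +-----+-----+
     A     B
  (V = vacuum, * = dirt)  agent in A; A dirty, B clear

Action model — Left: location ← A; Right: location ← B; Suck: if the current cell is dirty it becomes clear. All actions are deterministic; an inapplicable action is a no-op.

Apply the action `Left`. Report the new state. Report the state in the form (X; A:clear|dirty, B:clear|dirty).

start: (A; A:dirty, B:clear)
step 1/1 (Left): (A; A:dirty, B:clear)

(A; A:dirty, B:clear)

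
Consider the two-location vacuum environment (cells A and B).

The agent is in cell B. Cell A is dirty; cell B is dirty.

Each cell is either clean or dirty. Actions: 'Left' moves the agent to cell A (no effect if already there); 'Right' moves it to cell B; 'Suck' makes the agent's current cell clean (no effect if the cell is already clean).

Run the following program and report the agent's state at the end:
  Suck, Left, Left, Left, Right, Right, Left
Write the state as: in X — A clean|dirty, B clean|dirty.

in A — A dirty, B clean

Suck (#1): in B — A dirty, B clean
Left (#2): in A — A dirty, B clean
Left (#3): in A — A dirty, B clean
Left (#4): in A — A dirty, B clean
Right (#5): in B — A dirty, B clean
Right (#6): in B — A dirty, B clean
Left (#7): in A — A dirty, B clean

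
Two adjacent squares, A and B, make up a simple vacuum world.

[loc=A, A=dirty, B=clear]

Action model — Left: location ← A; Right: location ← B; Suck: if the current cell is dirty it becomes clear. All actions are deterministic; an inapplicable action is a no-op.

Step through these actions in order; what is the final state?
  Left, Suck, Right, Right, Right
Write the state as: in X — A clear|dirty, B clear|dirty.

in B — A clear, B clear

[1] after Left: in A — A dirty, B clear
[2] after Suck: in A — A clear, B clear
[3] after Right: in B — A clear, B clear
[4] after Right: in B — A clear, B clear
[5] after Right: in B — A clear, B clear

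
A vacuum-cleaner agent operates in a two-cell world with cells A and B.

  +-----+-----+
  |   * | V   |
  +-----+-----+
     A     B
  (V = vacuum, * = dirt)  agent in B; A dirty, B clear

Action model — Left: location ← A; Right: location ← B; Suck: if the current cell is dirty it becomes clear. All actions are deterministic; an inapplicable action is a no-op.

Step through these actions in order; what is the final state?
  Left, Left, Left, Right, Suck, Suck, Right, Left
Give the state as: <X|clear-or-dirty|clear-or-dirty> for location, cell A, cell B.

<A|dirty|clear>

Left (#1): <A|dirty|clear>
Left (#2): <A|dirty|clear>
Left (#3): <A|dirty|clear>
Right (#4): <B|dirty|clear>
Suck (#5): <B|dirty|clear>
Suck (#6): <B|dirty|clear>
Right (#7): <B|dirty|clear>
Left (#8): <A|dirty|clear>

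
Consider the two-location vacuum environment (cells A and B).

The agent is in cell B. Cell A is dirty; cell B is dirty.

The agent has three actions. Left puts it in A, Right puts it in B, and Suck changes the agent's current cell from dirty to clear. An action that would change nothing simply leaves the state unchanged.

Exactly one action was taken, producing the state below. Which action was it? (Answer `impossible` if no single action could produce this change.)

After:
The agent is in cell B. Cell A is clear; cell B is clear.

try  Left: (A; A:dirty, B:dirty)
try Right: (B; A:dirty, B:dirty)
try  Suck: (B; A:dirty, B:clear)
no single action produces the after-state

impossible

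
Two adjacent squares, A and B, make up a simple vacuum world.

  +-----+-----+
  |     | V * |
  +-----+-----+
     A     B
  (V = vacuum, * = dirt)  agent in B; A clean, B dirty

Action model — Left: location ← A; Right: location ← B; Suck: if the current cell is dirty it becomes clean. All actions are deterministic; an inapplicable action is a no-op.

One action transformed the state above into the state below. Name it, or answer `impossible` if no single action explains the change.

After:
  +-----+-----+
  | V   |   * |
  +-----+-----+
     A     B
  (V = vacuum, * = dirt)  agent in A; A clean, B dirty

Left

try  Left: <A|clean|dirty>  ← match
try Right: <B|clean|dirty>
try  Suck: <B|clean|clean>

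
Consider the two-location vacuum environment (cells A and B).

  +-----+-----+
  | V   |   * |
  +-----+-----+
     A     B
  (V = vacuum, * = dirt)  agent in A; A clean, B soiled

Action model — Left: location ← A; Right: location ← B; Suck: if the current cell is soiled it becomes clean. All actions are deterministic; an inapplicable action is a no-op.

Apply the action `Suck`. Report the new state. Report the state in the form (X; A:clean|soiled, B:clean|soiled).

start: (A; A:clean, B:soiled)
[1] after Suck: (A; A:clean, B:soiled)

(A; A:clean, B:soiled)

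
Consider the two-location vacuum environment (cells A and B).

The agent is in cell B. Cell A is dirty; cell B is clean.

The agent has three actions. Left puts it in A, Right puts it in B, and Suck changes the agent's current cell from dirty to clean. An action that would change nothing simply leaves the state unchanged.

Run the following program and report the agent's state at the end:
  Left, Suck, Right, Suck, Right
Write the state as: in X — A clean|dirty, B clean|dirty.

in B — A clean, B clean

step 1/5 (Left): in A — A dirty, B clean
step 2/5 (Suck): in A — A clean, B clean
step 3/5 (Right): in B — A clean, B clean
step 4/5 (Suck): in B — A clean, B clean
step 5/5 (Right): in B — A clean, B clean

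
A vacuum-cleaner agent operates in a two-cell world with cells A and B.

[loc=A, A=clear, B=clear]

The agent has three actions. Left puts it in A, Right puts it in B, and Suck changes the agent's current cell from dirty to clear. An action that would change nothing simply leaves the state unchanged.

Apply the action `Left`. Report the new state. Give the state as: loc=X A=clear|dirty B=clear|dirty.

start: loc=A A=clear B=clear
1. Left → loc=A A=clear B=clear

loc=A A=clear B=clear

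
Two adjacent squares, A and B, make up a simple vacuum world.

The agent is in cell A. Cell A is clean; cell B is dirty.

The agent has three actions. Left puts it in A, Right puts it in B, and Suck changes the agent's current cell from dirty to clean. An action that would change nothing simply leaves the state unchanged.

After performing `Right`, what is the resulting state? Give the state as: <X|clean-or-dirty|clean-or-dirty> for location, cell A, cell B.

<B|clean|dirty>

start: <A|clean|dirty>
1. Right → <B|clean|dirty>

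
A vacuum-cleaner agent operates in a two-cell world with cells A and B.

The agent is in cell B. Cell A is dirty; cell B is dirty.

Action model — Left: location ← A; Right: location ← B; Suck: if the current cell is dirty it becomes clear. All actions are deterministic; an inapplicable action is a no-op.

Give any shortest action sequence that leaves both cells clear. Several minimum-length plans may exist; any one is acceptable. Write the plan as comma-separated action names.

Suck, Left, Suck

t=1 Suck ⇒ loc=B A=dirty B=clear
t=2 Left ⇒ loc=A A=dirty B=clear
t=3 Suck ⇒ loc=A A=clear B=clear
min 3: Suck B + move + Suck A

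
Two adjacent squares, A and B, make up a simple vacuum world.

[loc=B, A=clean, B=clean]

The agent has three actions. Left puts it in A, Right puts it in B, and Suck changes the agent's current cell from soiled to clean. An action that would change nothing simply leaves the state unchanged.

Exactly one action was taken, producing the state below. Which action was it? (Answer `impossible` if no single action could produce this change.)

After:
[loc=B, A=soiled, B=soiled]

try  Left: <A|clean|clean>
try Right: <B|clean|clean>
try  Suck: <B|clean|clean>
no single action produces the after-state

impossible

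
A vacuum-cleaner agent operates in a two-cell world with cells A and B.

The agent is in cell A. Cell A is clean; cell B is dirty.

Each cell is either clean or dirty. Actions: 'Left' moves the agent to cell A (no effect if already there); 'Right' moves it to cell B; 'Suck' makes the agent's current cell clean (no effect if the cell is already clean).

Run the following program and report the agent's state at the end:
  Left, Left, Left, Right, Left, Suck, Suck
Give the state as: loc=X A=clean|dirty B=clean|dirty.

step 1/7 (Left): loc=A A=clean B=dirty
step 2/7 (Left): loc=A A=clean B=dirty
step 3/7 (Left): loc=A A=clean B=dirty
step 4/7 (Right): loc=B A=clean B=dirty
step 5/7 (Left): loc=A A=clean B=dirty
step 6/7 (Suck): loc=A A=clean B=dirty
step 7/7 (Suck): loc=A A=clean B=dirty

loc=A A=clean B=dirty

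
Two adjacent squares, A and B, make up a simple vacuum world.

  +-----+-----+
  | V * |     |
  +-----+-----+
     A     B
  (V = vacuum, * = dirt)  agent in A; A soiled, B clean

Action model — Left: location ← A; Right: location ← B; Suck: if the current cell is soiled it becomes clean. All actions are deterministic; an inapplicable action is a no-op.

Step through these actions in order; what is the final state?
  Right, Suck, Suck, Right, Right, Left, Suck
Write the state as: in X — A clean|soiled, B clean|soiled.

in A — A clean, B clean

Right (#1): in B — A soiled, B clean
Suck (#2): in B — A soiled, B clean
Suck (#3): in B — A soiled, B clean
Right (#4): in B — A soiled, B clean
Right (#5): in B — A soiled, B clean
Left (#6): in A — A soiled, B clean
Suck (#7): in A — A clean, B clean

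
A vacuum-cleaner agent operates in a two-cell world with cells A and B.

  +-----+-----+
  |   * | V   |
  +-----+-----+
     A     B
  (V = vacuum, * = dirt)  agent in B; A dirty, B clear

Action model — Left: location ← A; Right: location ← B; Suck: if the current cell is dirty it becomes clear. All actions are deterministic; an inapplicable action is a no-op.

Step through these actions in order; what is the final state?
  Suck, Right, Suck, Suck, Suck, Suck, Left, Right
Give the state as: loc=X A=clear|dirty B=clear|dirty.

Suck (#1): loc=B A=dirty B=clear
Right (#2): loc=B A=dirty B=clear
Suck (#3): loc=B A=dirty B=clear
Suck (#4): loc=B A=dirty B=clear
Suck (#5): loc=B A=dirty B=clear
Suck (#6): loc=B A=dirty B=clear
Left (#7): loc=A A=dirty B=clear
Right (#8): loc=B A=dirty B=clear

loc=B A=dirty B=clear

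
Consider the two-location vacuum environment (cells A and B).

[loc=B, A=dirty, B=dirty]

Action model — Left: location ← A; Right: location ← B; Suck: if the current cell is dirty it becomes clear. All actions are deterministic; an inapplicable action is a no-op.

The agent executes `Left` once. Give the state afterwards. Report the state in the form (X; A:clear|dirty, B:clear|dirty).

start: (B; A:dirty, B:dirty)
step 1/1 (Left): (A; A:dirty, B:dirty)

(A; A:dirty, B:dirty)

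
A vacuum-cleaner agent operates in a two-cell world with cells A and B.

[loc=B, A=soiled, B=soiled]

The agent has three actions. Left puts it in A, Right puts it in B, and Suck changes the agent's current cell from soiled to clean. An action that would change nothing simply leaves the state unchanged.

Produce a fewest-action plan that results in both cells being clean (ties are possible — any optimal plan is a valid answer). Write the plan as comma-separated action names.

1) do Suck; now (B; A:soiled, B:clean)
2) do Left; now (A; A:soiled, B:clean)
3) do Suck; now (A; A:clean, B:clean)
min 3: Suck B + move + Suck A

Suck, Left, Suck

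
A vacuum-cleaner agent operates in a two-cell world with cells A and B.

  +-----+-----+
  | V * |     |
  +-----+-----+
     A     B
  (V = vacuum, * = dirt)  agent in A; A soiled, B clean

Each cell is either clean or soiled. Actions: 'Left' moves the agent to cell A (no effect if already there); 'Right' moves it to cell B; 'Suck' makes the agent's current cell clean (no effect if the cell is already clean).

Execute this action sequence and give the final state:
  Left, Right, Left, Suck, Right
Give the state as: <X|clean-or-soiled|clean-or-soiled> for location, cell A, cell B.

1) do Left; now <A|soiled|clean>
2) do Right; now <B|soiled|clean>
3) do Left; now <A|soiled|clean>
4) do Suck; now <A|clean|clean>
5) do Right; now <B|clean|clean>

<B|clean|clean>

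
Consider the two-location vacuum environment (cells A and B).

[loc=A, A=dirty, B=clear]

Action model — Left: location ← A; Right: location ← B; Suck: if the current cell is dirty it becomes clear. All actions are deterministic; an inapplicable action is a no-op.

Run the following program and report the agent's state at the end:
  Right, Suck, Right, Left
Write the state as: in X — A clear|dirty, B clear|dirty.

step 1/4 (Right): in B — A dirty, B clear
step 2/4 (Suck): in B — A dirty, B clear
step 3/4 (Right): in B — A dirty, B clear
step 4/4 (Left): in A — A dirty, B clear

in A — A dirty, B clear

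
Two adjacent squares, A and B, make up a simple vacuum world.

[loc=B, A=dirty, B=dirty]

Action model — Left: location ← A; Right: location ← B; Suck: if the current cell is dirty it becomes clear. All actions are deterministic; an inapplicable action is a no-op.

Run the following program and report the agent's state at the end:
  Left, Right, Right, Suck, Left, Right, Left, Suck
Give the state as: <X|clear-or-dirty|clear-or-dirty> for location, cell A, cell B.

<A|clear|clear>

1) do Left; now <A|dirty|dirty>
2) do Right; now <B|dirty|dirty>
3) do Right; now <B|dirty|dirty>
4) do Suck; now <B|dirty|clear>
5) do Left; now <A|dirty|clear>
6) do Right; now <B|dirty|clear>
7) do Left; now <A|dirty|clear>
8) do Suck; now <A|clear|clear>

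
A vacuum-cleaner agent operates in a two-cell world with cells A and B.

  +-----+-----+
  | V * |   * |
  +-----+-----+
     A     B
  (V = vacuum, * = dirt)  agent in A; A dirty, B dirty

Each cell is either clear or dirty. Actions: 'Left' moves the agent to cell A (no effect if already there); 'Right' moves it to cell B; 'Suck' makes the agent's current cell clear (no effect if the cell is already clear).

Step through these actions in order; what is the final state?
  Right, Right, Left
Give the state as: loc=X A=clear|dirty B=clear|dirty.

loc=A A=dirty B=dirty

[1] after Right: loc=B A=dirty B=dirty
[2] after Right: loc=B A=dirty B=dirty
[3] after Left: loc=A A=dirty B=dirty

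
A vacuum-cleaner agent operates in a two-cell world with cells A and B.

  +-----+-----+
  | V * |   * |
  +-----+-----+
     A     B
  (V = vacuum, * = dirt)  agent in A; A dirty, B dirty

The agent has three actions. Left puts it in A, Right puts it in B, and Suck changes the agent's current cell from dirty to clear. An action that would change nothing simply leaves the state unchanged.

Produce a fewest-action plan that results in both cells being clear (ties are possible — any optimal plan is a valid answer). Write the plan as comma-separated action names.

1) do Suck; now loc=A A=clear B=dirty
2) do Right; now loc=B A=clear B=dirty
3) do Suck; now loc=B A=clear B=clear
min 3: Suck A + move + Suck B

Suck, Right, Suck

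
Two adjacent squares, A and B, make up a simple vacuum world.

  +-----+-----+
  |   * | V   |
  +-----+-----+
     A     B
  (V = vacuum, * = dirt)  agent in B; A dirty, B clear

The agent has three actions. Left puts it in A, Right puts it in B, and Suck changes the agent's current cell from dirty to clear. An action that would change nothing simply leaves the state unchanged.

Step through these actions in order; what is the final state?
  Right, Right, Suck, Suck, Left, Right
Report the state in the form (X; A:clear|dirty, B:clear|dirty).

[1] after Right: (B; A:dirty, B:clear)
[2] after Right: (B; A:dirty, B:clear)
[3] after Suck: (B; A:dirty, B:clear)
[4] after Suck: (B; A:dirty, B:clear)
[5] after Left: (A; A:dirty, B:clear)
[6] after Right: (B; A:dirty, B:clear)

(B; A:dirty, B:clear)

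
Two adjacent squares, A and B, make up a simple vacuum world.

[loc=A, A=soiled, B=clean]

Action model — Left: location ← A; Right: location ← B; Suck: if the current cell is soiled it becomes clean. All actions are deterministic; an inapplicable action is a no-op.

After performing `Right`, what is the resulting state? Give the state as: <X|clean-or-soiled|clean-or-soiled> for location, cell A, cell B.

<B|soiled|clean>

start: <A|soiled|clean>
step 1/1 (Right): <B|soiled|clean>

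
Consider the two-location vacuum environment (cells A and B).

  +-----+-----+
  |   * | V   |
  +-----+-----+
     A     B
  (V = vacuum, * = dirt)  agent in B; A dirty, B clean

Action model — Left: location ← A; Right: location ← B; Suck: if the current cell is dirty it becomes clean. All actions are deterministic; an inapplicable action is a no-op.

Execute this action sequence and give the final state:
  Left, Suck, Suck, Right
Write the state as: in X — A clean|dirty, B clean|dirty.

in B — A clean, B clean

t=1 Left ⇒ in A — A dirty, B clean
t=2 Suck ⇒ in A — A clean, B clean
t=3 Suck ⇒ in A — A clean, B clean
t=4 Right ⇒ in B — A clean, B clean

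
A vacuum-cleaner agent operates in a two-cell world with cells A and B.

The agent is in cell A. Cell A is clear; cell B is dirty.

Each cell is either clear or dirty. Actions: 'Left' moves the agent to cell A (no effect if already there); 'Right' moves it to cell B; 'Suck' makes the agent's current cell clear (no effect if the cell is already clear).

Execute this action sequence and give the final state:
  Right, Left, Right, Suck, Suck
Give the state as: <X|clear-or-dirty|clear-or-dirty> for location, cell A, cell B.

<B|clear|clear>

1. Right → <B|clear|dirty>
2. Left → <A|clear|dirty>
3. Right → <B|clear|dirty>
4. Suck → <B|clear|clear>
5. Suck → <B|clear|clear>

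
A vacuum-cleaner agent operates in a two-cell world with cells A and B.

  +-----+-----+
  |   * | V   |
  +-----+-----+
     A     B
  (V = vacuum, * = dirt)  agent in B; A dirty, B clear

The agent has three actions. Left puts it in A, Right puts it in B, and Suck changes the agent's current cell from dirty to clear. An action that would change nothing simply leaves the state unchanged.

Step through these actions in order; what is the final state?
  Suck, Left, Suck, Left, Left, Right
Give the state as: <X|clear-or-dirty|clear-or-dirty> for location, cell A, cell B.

<B|clear|clear>

Suck (#1): <B|dirty|clear>
Left (#2): <A|dirty|clear>
Suck (#3): <A|clear|clear>
Left (#4): <A|clear|clear>
Left (#5): <A|clear|clear>
Right (#6): <B|clear|clear>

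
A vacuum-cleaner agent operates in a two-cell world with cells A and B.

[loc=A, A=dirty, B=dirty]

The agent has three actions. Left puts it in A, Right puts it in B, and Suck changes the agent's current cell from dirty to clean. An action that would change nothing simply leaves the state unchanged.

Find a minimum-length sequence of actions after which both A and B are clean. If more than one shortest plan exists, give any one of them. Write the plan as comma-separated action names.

[1] after Suck: <A|clean|dirty>
[2] after Right: <B|clean|dirty>
[3] after Suck: <B|clean|clean>
min 3: Suck A + move + Suck B

Suck, Right, Suck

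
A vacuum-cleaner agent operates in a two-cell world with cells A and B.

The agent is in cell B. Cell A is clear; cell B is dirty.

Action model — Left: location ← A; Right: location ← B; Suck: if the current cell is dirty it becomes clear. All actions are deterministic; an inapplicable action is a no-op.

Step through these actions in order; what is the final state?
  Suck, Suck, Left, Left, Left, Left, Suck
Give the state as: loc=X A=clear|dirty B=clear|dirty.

loc=A A=clear B=clear

[1] after Suck: loc=B A=clear B=clear
[2] after Suck: loc=B A=clear B=clear
[3] after Left: loc=A A=clear B=clear
[4] after Left: loc=A A=clear B=clear
[5] after Left: loc=A A=clear B=clear
[6] after Left: loc=A A=clear B=clear
[7] after Suck: loc=A A=clear B=clear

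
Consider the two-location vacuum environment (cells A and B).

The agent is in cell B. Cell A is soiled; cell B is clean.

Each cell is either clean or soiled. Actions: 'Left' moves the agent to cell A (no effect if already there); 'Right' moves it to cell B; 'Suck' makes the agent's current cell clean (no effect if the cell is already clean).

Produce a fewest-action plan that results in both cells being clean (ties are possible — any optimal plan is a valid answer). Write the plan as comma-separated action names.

Left, Suck

Left (#1): loc=A A=soiled B=clean
Suck (#2): loc=A A=clean B=clean
min 2: go A then Suck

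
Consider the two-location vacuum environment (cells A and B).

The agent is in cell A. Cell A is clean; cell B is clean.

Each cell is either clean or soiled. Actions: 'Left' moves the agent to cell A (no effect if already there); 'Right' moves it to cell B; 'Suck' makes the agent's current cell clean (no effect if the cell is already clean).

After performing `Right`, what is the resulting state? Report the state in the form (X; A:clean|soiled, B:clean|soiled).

(B; A:clean, B:clean)

start: (A; A:clean, B:clean)
1. Right → (B; A:clean, B:clean)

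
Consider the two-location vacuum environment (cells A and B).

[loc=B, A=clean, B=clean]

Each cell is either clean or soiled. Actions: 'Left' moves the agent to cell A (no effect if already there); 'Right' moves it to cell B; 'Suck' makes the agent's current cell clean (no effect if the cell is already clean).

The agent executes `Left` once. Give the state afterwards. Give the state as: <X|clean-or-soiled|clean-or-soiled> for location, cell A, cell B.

start: <B|clean|clean>
1) do Left; now <A|clean|clean>

<A|clean|clean>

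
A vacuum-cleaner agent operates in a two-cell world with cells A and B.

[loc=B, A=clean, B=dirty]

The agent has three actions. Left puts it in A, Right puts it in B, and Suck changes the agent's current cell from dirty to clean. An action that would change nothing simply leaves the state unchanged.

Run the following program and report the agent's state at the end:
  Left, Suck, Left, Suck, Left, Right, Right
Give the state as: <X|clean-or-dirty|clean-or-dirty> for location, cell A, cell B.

1. Left → <A|clean|dirty>
2. Suck → <A|clean|dirty>
3. Left → <A|clean|dirty>
4. Suck → <A|clean|dirty>
5. Left → <A|clean|dirty>
6. Right → <B|clean|dirty>
7. Right → <B|clean|dirty>

<B|clean|dirty>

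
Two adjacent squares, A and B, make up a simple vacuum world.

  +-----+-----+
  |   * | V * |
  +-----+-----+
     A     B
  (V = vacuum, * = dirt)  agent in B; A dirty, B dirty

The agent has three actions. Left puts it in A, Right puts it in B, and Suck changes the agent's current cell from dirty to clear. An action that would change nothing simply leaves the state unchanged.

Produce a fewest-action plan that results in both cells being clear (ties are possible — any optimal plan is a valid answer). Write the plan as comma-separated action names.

[1] after Suck: loc=B A=dirty B=clear
[2] after Left: loc=A A=dirty B=clear
[3] after Suck: loc=A A=clear B=clear
min 3: Suck B + move + Suck A

Suck, Left, Suck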